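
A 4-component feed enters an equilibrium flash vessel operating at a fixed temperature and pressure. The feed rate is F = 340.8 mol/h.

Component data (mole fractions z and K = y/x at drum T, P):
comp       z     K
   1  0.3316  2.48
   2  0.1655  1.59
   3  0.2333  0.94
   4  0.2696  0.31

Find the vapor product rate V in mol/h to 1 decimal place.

V = 204.5 mol/h

Newton iteration, ψ⁰ = 0.54:
  ψ = 0.5400: g = 0.03586, g' = -0.5845 → ψ = 0.6013
  ψ = 0.6013: g = -0.00073, g' = -0.6106 → ψ = 0.6001
Converged at ψ = 0.6001.
Then V = ψ·F = 0.6001·340.8 = 204.5 mol/h and L = F − V = 136.3 mol/h.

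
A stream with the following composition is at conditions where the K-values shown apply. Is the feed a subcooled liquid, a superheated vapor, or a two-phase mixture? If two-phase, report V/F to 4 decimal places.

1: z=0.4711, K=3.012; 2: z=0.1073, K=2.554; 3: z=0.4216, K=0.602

ΣzᵢKᵢ = 1.9468; Σzᵢ/Kᵢ = 0.8988.
Since Σzᵢ/Kᵢ < 1 the mixture is above its dew point — single vapor phase.

superheated vapor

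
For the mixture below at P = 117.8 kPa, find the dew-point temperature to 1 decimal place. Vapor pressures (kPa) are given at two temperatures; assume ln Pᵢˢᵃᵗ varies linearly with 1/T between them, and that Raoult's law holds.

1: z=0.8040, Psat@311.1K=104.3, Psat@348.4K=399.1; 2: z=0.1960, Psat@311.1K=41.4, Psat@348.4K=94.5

T = 322.7 K

Dew-point temperature: Σzᵢ·P/Pᵢˢᵃᵗ(T) = 1. Interpolate ln Pᵢˢᵃᵗ = aᵢ + bᵢ/T.
  T = 311.1 K: ΣzᵢP/Pᵢˢᵃᵗ = 1.4658
  T = 348.4 K: ΣzᵢP/Pᵢˢᵃᵗ = 0.4816
  T = 329.8 K: ΣzᵢP/Pᵢˢᵃᵗ = 0.8063
  T = 320.5 K: ΣzᵢP/Pᵢˢᵃᵗ = 1.0736
  T = 325.1 K: ΣzᵢP/Pᵢˢᵃᵗ = 0.9294
  T = 322.8 K: ΣzᵢP/Pᵢˢᵃᵗ = 0.9983
Interpolating between 320.5 K and 322.8 K gives T ≈ 322.7 K.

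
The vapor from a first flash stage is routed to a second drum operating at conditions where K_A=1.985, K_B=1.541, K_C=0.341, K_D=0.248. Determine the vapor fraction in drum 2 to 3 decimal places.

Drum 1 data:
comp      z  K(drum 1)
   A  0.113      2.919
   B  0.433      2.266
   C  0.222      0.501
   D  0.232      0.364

Drum 1:
Rachford–Rice: g(ψ₁) = Σ zᵢ(Kᵢ−1)/(1+ψ₁(Kᵢ−1)) = 0.
g(0) = ΣzᵢKᵢ − 1 = 0.507 and g(1) = 1 − Σzᵢ/Kᵢ = -0.310, so a root lies in (0, 1).
Newton iteration, ψ₁⁰ = 0.43:
  ψ₁ = 0.430: g = 0.1296, g' = -0.683 → ψ₁ = 0.620
  ψ₁ = 0.620: g = 0.0023, g' = -0.676 → ψ₁ = 0.623
Converged at ψ₁ = 0.623.
Drum-1 compositions:
  A: x = 0.051, y = 0.150
  B: x = 0.242, y = 0.548
  C: x = 0.322, y = 0.161
  D: x = 0.384, y = 0.140
Drum-2 feed = drum-1 vapor: z₂ = (0.1502, 0.5485, 0.1614, 0.1399).
Drum 2:
Newton iteration, ψ₂⁰ = 0.58:
  ψ₂ = 0.580: g = -0.0387, g' = -0.585 → ψ₂ = 0.514
  ψ₂ = 0.514: g = -0.0018, g' = -0.533 → ψ₂ = 0.510
Converged at ψ₂ = 0.510.
  A: x = 0.100, y = 0.198
  B: x = 0.430, y = 0.662
  C: x = 0.243, y = 0.083
  D: x = 0.227, y = 0.056

V/F (drum 2) = 0.510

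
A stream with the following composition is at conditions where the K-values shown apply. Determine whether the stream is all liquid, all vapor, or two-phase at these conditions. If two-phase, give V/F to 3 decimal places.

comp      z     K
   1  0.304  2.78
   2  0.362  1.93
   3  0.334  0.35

two-phase, V/F = 0.758

ΣzᵢKᵢ = 1.661; Σzᵢ/Kᵢ = 1.251.
Both exceed 1, so a two-phase solution exists.
Let ψ = V/F and solve Σ zᵢ(Kᵢ−1)/(1+ψ(Kᵢ−1)) = 0.
Newton iteration, ψ⁰ = 0.5:
  ψ = 0.500: g = 0.1945, g' = -0.725 → ψ = 0.768
  ψ = 0.768: g = -0.0086, g' = -0.841 → ψ = 0.758
Converged at ψ = 0.758.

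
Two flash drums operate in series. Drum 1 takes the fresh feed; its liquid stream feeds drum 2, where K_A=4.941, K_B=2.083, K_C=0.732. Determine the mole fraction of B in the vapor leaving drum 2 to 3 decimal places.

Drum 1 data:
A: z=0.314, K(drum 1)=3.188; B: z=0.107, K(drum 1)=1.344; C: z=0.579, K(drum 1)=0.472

y_B (drum 2) = 0.114

Drum 1:
Rachford–Rice: g(ψ₁) = Σ zᵢ(Kᵢ−1)/(1+ψ₁(Kᵢ−1)) = 0.
Feasibility: ΣzᵢKᵢ = 1.418, Σzᵢ/Kᵢ = 1.405 — both > 1, two phases present.
Newton–Raphson from ψ₁ = 0.58:
  ψ₁ = 0.580: g = -0.1072, g' = -0.636 → ψ₁ = 0.412
  ψ₁ = 0.412: g = 0.0032, g' = -0.689 → ψ₁ = 0.416
Converged at ψ₁ = 0.416.
Drum-1 compositions:
  A: x = 0.164, y = 0.524
  B: x = 0.094, y = 0.126
  C: x = 0.742, y = 0.350
Drum-2 feed = drum-1 liquid: z₂ = (0.1644, 0.0936, 0.7420).
Drum 2:
Material balance + equilibrium reduce to Σ zᵢ(Kᵢ−1)/(1+ψ₂(Kᵢ−1)) = 0.
Check two-phase: ΣzᵢKᵢ = 1.550 > 1 and Σzᵢ/Kᵢ = 1.092 > 1, so g(0) = 0.550 > 0 and g(1) = -0.092 < 0.
Iterate (Newton) starting at ψ₂ = 0.5:
  ψ₂ = 0.500: g = 0.0542, g' = -0.407 → ψ₂ = 0.633
  ψ₂ = 0.633: g = 0.0059, g' = -0.325 → ψ₂ = 0.651
  ψ₂ = 0.651: g = 0.0001, g' = -0.317 → ψ₂ = 0.652
Converged at ψ₂ = 0.652.
  A: x = 0.046, y = 0.228
  B: x = 0.055, y = 0.114
  C: x = 0.899, y = 0.658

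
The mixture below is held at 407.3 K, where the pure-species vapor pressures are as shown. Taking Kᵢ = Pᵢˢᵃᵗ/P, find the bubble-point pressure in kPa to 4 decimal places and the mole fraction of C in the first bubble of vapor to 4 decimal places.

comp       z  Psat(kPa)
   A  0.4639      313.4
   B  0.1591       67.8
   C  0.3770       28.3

At the bubble point ψ → 0, so ΣzᵢKᵢ = 1 with Kᵢ = Pᵢˢᵃᵗ/P ⇒ P = ΣzᵢPᵢˢᵃᵗ.
P = 0.4639·313.4 + 0.1591·67.8 + 0.3770·28.3 = 166.8423 kPa
yᵢ = zᵢPᵢˢᵃᵗ/P ⇒ y_C = 0.3770·28.3/166.8423 = 0.0639

Pbub = 166.8423 kPa, y_C = 0.0639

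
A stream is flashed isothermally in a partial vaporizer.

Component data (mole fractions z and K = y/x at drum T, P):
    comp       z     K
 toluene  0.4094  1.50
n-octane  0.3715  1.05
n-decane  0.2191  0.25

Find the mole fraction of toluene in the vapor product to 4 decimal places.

Material balance + equilibrium reduce to Σ zᵢ(Kᵢ−1)/(1+ψ(Kᵢ−1)) = 0.
g(0) = ΣzᵢKᵢ − 1 = 0.0590 and g(1) = 1 − Σzᵢ/Kᵢ = -0.5031, so a root lies in (0, 1).
Newton iteration, ψ⁰ = 0.35:
  ψ = 0.3500: g = -0.03035, g' = -0.3016 → ψ = 0.2494
  ψ = 0.2494: g = -0.00178, g' = -0.2683 → ψ = 0.2428
  ψ = 0.2428: g = -0.00001, g' = -0.2665 → ψ = 0.2427
Converged at ψ = 0.2427.
Compositions from xᵢ = zᵢ/(1+ψ(Kᵢ−1)), yᵢ = Kᵢxᵢ:
  toluene: x = 0.3651, y = 0.5476
  n-octane: x = 0.3670, y = 0.3854
  n-decane: x = 0.2679, y = 0.0670

y_toluene = 0.5476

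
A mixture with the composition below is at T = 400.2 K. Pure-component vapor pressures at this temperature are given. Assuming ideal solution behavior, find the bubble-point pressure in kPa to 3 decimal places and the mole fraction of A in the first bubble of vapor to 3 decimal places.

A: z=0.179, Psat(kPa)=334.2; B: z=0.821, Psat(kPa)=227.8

Pbub = 246.846 kPa, y_A = 0.242

At the bubble point ψ → 0, so ΣzᵢKᵢ = 1 with Kᵢ = Pᵢˢᵃᵗ/P ⇒ P = ΣzᵢPᵢˢᵃᵗ.
P = 0.179·334.2 + 0.821·227.8 = 246.846 kPa
yᵢ = zᵢPᵢˢᵃᵗ/P ⇒ y_A = 0.179·334.2/246.846 = 0.242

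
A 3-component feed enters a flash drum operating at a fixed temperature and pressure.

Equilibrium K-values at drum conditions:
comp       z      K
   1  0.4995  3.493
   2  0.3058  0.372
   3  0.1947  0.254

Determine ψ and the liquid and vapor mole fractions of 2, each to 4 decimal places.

ψ = 0.5373, x_2 = 0.4615, y_2 = 0.1717

Material balance + equilibrium reduce to Σ zᵢ(Kᵢ−1)/(1+ψ(Kᵢ−1)) = 0.
Feasibility: ΣzᵢKᵢ = 1.9080, Σzᵢ/Kᵢ = 1.7316 — both > 1, two phases present.
Newton iteration, ψ⁰ = 0.5:
  ψ = 0.5000: g = 0.04271, g' = -1.1470 → ψ = 0.5372
  ψ = 0.5372: g = 0.00010, g' = -1.1437 → ψ = 0.5373
Converged at ψ = 0.5373.
Compositions from xᵢ = zᵢ/(1+ψ(Kᵢ−1)), yᵢ = Kᵢxᵢ:
  1: x = 0.2135, y = 0.7458
  2: x = 0.4615, y = 0.1717
  3: x = 0.3250, y = 0.0825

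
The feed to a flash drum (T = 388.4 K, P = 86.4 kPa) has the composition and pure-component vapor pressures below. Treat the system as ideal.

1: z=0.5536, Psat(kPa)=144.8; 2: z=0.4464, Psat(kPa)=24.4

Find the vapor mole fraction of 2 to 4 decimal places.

y_2 = 0.1370

Raoult's law: Kᵢ = Pᵢˢᵃᵗ/P = Pᵢˢᵃᵗ/86.4.
  K_1 = 144.8/86.4 = 1.675926, K_2 = 24.4/86.4 = 0.282407
Let ψ = V/F and solve Σ zᵢ(Kᵢ−1)/(1+ψ(Kᵢ−1)) = 0.
Feasibility: ΣzᵢKᵢ = 1.0539, Σzᵢ/Kᵢ = 1.9110 — both > 1, two phases present.
Binary case is linear: z₁(K₁−1)(1+ψ(K₂−1)) + z₂(K₂−1)(1+ψ(K₁−1)) = 0
⇒ ψ = [z₁(K₁−1)+z₂(K₂−1)] / [−(K₁−1)(K₂−1)] = 0.05386/0.48504 = 0.1110
Compositions from xᵢ = zᵢ/(1+ψ(Kᵢ−1)), yᵢ = Kᵢxᵢ:
  1: x = 0.5150, y = 0.8630
  2: x = 0.4850, y = 0.1370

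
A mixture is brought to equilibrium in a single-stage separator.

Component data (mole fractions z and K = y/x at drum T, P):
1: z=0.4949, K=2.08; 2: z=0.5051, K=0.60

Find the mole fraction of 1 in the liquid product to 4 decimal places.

x_1 = 0.2703

Iterate (Newton) starting at ψ = 0.5:
  ψ = 0.5000: g = 0.09452, g' = -0.3697 → ψ = 0.7557
  ψ = 0.7557: g = 0.00473, g' = -0.3410 → ψ = 0.7696
Converged at ψ = 0.7696.
Compositions from xᵢ = zᵢ/(1+ψ(Kᵢ−1)), yᵢ = Kᵢxᵢ:
  1: x = 0.2703, y = 0.5622
  2: x = 0.7297, y = 0.4378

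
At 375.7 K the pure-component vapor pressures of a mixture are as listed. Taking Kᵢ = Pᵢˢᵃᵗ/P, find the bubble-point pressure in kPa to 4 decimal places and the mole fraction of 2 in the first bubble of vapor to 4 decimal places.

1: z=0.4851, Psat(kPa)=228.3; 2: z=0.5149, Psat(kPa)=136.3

Pbub = 180.9292 kPa, y_2 = 0.3879

At the bubble point ψ → 0, so ΣzᵢKᵢ = 1 with Kᵢ = Pᵢˢᵃᵗ/P ⇒ P = ΣzᵢPᵢˢᵃᵗ.
P = 0.4851·228.3 + 0.5149·136.3 = 180.9292 kPa
yᵢ = zᵢPᵢˢᵃᵗ/P ⇒ y_2 = 0.5149·136.3/180.9292 = 0.3879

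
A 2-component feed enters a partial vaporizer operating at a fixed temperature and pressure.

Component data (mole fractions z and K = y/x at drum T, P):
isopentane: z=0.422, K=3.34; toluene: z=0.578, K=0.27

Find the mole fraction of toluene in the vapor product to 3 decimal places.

Iterate (Newton) starting at V/F = 0.59:
  V/F = 0.590: g = -0.3264, g' = -1.358 → V/F = 0.350
  V/F = 0.350: g = -0.0235, g' = -1.254 → V/F = 0.331
Converged at V/F = 0.331.
Compositions from xᵢ = zᵢ/(1+V/F(Kᵢ−1)), yᵢ = Kᵢxᵢ:
  isopentane: x = 0.238, y = 0.794
  toluene: x = 0.762, y = 0.206

y_toluene = 0.206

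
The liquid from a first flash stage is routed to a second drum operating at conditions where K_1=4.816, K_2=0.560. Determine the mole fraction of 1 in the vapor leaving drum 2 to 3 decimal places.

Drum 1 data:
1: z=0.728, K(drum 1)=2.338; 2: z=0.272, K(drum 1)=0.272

y_1 (drum 2) = 0.498

Drum 1:
Rachford–Rice: g(ψ₁) = Σ zᵢ(Kᵢ−1)/(1+ψ₁(Kᵢ−1)) = 0.
Feasibility: ΣzᵢKᵢ = 1.776, Σzᵢ/Kᵢ = 1.311 — both > 1, two phases present.
Newton–Raphson from ψ₁ = 0.58:
  ψ₁ = 0.580: g = 0.2057, g' = -0.845 → ψ₁ = 0.823
  ψ₁ = 0.823: g = -0.0309, g' = -1.194 → ψ₁ = 0.798
  ψ₁ = 0.798: g = -0.0009, g' = -1.125 → ψ₁ = 0.797
Converged at ψ₁ = 0.797.
Drum-1 compositions:
  1: x = 0.352, y = 0.824
  2: x = 0.648, y = 0.176
Drum-2 feed = drum-1 liquid: z₂ = (0.3524, 0.6476).
Drum 2:
Rachford–Rice: g(ψ₂) = Σ zᵢ(Kᵢ−1)/(1+ψ₂(Kᵢ−1)) = 0.
Feasibility: ΣzᵢKᵢ = 2.060, Σzᵢ/Kᵢ = 1.230 — both > 1, two phases present.
Iterate (Newton) starting at ψ₂ = 0.5:
  ψ₂ = 0.500: g = 0.0971, g' = -0.813 → ψ₂ = 0.619
  ψ₂ = 0.619: g = 0.0080, g' = -0.690 → ψ₂ = 0.631
Converged at ψ₂ = 0.631.
  1: x = 0.103, y = 0.498
  2: x = 0.897, y = 0.502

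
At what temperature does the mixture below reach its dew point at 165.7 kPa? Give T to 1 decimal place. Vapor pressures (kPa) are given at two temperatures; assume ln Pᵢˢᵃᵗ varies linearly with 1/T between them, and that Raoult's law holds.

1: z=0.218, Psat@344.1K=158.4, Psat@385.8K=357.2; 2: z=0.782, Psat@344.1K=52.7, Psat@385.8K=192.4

Dew-point temperature: Σzᵢ·P/Pᵢˢᵃᵗ(T) = 1. Interpolate ln Pᵢˢᵃᵗ = aᵢ + bᵢ/T.
  T = 344.1 K: ΣzᵢP/Pᵢˢᵃᵗ = 2.6868
  T = 385.8 K: ΣzᵢP/Pᵢˢᵃᵗ = 0.7746
  T = 365.0 K: ΣzᵢP/Pᵢˢᵃᵗ = 1.3864
  T = 375.4 K: ΣzᵢP/Pᵢˢᵃᵗ = 1.0273
  T = 380.6 K: ΣzᵢP/Pᵢˢᵃᵗ = 0.8902
  T = 378.0 K: ΣzᵢP/Pᵢˢᵃᵗ = 0.9558
Interpolating between 375.4 K and 378.0 K gives T ≈ 376.4 K.

T = 376.4 K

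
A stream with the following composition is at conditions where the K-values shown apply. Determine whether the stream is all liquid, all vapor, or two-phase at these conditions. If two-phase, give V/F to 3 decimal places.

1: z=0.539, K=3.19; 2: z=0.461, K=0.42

two-phase, V/F = 0.719

ΣzᵢKᵢ = 1.913; Σzᵢ/Kᵢ = 1.267.
Both exceed 1, so a two-phase solution exists.
Binary case is linear: z₁(K₁−1)(1+ψ(K₂−1)) + z₂(K₂−1)(1+ψ(K₁−1)) = 0
⇒ ψ = [z₁(K₁−1)+z₂(K₂−1)] / [−(K₁−1)(K₂−1)] = 0.9130/1.2702 = 0.719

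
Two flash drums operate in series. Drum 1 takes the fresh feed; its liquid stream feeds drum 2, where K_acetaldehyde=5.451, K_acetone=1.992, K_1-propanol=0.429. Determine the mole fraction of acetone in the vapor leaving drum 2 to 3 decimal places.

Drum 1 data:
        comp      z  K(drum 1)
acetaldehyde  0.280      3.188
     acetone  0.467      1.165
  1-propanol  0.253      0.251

y_acetone (drum 2) = 0.522

Drum 1:
Rachford–Rice: g(ψ₁) = Σ zᵢ(Kᵢ−1)/(1+ψ₁(Kᵢ−1)) = 0.
g(0) = ΣzᵢKᵢ − 1 = 0.500 and g(1) = 1 − Σzᵢ/Kᵢ = -0.497, so a root lies in (0, 1).
Newton iteration, ψ₁⁰ = 0.5:
  ψ₁ = 0.500: g = 0.0608, g' = -0.679 → ψ₁ = 0.589
  ψ₁ = 0.589: g = -0.0015, g' = -0.721 → ψ₁ = 0.587
Converged at ψ₁ = 0.587.
Drum-1 compositions:
  acetaldehyde: x = 0.123, y = 0.391
  acetone: x = 0.426, y = 0.496
  1-propanol: x = 0.452, y = 0.113
Drum-2 feed = drum-1 liquid: z₂ = (0.1225, 0.4257, 0.4517).
Drum 2:
Newton–Raphson from ψ₂ = 0.5:
  ψ₂ = 0.500: g = 0.0904, g' = -0.709 → ψ₂ = 0.627
  ψ₂ = 0.627: g = 0.0021, g' = -0.686 → ψ₂ = 0.631
Converged at ψ₂ = 0.631.
  acetaldehyde: x = 0.032, y = 0.175
  acetone: x = 0.262, y = 0.522
  1-propanol: x = 0.706, y = 0.303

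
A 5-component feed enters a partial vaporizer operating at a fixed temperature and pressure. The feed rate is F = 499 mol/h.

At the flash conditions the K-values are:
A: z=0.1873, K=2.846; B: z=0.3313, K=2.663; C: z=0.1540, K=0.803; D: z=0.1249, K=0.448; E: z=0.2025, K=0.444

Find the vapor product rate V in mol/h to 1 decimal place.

Newton iteration, β⁰ = 0.67:
  β = 0.6700: g = 0.09138, g' = -0.5953 → β = 0.8235
  β = 0.8235: g = -0.00058, g' = -0.6131 → β = 0.8226
Converged at β = 0.8226.
Then V = β·F = 0.8226·499 = 410.5 mol/h and L = F − V = 88.5 mol/h.

V = 410.5 mol/h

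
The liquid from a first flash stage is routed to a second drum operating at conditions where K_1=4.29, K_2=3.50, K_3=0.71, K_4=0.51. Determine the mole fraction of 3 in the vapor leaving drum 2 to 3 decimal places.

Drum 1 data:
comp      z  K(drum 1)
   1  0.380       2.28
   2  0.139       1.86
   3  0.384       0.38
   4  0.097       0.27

y_3 (drum 2) = 0.475

Drum 1:
Let ψ₁ = V/F and solve Σ zᵢ(Kᵢ−1)/(1+ψ₁(Kᵢ−1)) = 0.
g(0) = ΣzᵢKᵢ − 1 = 0.297 and g(1) = 1 − Σzᵢ/Kᵢ = -0.611, so a root lies in (0, 1).
Newton iteration, ψ₁⁰ = 0.61:
  ψ₁ = 0.610: g = -0.1590, g' = -0.790 → ψ₁ = 0.409
  ψ₁ = 0.409: g = -0.0121, g' = -0.694 → ψ₁ = 0.391
Converged at ψ₁ = 0.391.
Drum-1 compositions:
  1: x = 0.253, y = 0.577
  2: x = 0.104, y = 0.193
  3: x = 0.507, y = 0.193
  4: x = 0.136, y = 0.037
Drum-2 feed = drum-1 liquid: z₂ = (0.2532, 0.1040, 0.5070, 0.1358).
Drum 2:
Newton iteration, ψ₂⁰ = 0.31:
  ψ₂ = 0.310: g = 0.3188, g' = -0.975 → ψ₂ = 0.637
  ψ₂ = 0.637: g = 0.0922, g' = -0.516 → ψ₂ = 0.816
  ψ₂ = 0.816: g = 0.0081, g' = -0.436 → ψ₂ = 0.835
Converged at ψ₂ = 0.835.
  1: x = 0.068, y = 0.290
  2: x = 0.034, y = 0.118
  3: x = 0.669, y = 0.475
  4: x = 0.230, y = 0.117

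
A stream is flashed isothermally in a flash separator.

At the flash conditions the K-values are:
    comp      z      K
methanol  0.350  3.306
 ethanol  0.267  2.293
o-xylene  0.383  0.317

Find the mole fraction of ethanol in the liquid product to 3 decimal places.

Let ψ = V/F and solve Σ zᵢ(Kᵢ−1)/(1+ψ(Kᵢ−1)) = 0.
Feasibility: ΣzᵢKᵢ = 1.891, Σzᵢ/Kᵢ = 1.431 — both > 1, two phases present.
Newton–Raphson from ψ = 0.69:
  ψ = 0.690: g = -0.0008, g' = -1.041 → ψ = 0.689
Converged at ψ = 0.689.
Compositions from xᵢ = zᵢ/(1+ψ(Kᵢ−1)), yᵢ = Kᵢxᵢ:
  methanol: x = 0.135, y = 0.447
  ethanol: x = 0.141, y = 0.324
  o-xylene: x = 0.724, y = 0.229

x_ethanol = 0.141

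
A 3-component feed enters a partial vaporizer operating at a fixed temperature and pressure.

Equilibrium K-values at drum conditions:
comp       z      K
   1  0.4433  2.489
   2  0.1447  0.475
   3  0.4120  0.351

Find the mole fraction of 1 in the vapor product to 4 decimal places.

y_1 = 0.7301

Iterate (Newton) starting at ψ = 0.32:
  ψ = 0.3200: g = 0.01828, g' = -0.7849 → ψ = 0.3433
  ψ = 0.3433: g = 0.00010, g' = -0.7770 → ψ = 0.3434
Converged at ψ = 0.3434.
Compositions from xᵢ = zᵢ/(1+ψ(Kᵢ−1)), yᵢ = Kᵢxᵢ:
  1: x = 0.2933, y = 0.7301
  2: x = 0.1765, y = 0.0838
  3: x = 0.5302, y = 0.1861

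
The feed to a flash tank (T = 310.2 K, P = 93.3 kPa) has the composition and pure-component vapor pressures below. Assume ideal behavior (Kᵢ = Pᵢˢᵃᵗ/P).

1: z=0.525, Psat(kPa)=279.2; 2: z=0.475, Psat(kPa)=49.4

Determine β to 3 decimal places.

Raoult's law: Kᵢ = Pᵢˢᵃᵗ/P = Pᵢˢᵃᵗ/93.3.
  K_1 = 279.2/93.3 = 2.99250, K_2 = 49.4/93.3 = 0.52947
Let β = V/F and solve Σ zᵢ(Kᵢ−1)/(1+β(Kᵢ−1)) = 0.
Feasibility: ΣzᵢKᵢ = 1.823, Σzᵢ/Kᵢ = 1.073 — both > 1, two phases present.
Newton–Raphson from β = 0.5:
  β = 0.500: g = 0.2318, g' = -0.703 → β = 0.830
  β = 0.830: g = 0.0276, g' = -0.579 → β = 0.877
Converged at β = 0.877.

β = 0.877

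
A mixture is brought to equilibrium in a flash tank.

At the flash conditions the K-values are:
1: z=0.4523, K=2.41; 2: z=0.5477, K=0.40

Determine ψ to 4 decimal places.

Let ψ = V/F and solve Σ zᵢ(Kᵢ−1)/(1+ψ(Kᵢ−1)) = 0.
Check two-phase: ΣzᵢKᵢ = 1.3091 > 1 and Σzᵢ/Kᵢ = 1.5569 > 1, so g(0) = 0.3091 > 0 and g(1) = -0.5569 < 0.
Binary case is linear: z₁(K₁−1)(1+ψ(K₂−1)) + z₂(K₂−1)(1+ψ(K₁−1)) = 0
⇒ ψ = [z₁(K₁−1)+z₂(K₂−1)] / [−(K₁−1)(K₂−1)] = 0.30912/0.84600 = 0.3654

ψ = 0.3654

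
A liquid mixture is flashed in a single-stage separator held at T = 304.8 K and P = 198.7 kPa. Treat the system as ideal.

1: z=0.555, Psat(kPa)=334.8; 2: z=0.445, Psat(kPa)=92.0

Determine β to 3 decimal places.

Raoult's law: Kᵢ = Pᵢˢᵃᵗ/P = Pᵢˢᵃᵗ/198.7.
  K_1 = 334.8/198.7 = 1.68495, K_2 = 92.0/198.7 = 0.46301
Material balance + equilibrium reduce to Σ zᵢ(Kᵢ−1)/(1+β(Kᵢ−1)) = 0.
g(0) = ΣzᵢKᵢ − 1 = 0.141 and g(1) = 1 − Σzᵢ/Kᵢ = -0.290, so a root lies in (0, 1).
Newton iteration, β⁰ = 0.38:
  β = 0.380: g = 0.0014, g' = -0.366 → β = 0.384
Converged at β = 0.384.

β = 0.384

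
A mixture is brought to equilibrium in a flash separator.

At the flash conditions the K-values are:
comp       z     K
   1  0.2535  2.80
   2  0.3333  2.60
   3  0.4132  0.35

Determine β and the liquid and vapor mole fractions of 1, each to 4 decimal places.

Let β = V/F and solve Σ zᵢ(Kᵢ−1)/(1+β(Kᵢ−1)) = 0.
g(0) = ΣzᵢKᵢ − 1 = 0.7210 and g(1) = 1 − Σzᵢ/Kᵢ = -0.3993, so a root lies in (0, 1).
Newton–Raphson from β = 0.42:
  β = 0.4200: g = 0.20936, g' = -0.9019 → β = 0.6521
  β = 0.6521: g = 0.00468, g' = -0.9041 → β = 0.6573
Converged at β = 0.6573.
Compositions from xᵢ = zᵢ/(1+β(Kᵢ−1)), yᵢ = Kᵢxᵢ:
  1: x = 0.1161, y = 0.3251
  2: x = 0.1625, y = 0.4224
  3: x = 0.7214, y = 0.2525

β = 0.6573, x_1 = 0.1161, y_1 = 0.3251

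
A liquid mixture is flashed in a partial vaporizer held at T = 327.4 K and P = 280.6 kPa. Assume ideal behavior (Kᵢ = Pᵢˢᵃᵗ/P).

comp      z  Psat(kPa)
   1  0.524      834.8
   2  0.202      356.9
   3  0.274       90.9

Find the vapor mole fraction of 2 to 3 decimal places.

y_2 = 0.209

Raoult's law: Kᵢ = Pᵢˢᵃᵗ/P = Pᵢˢᵃᵗ/280.6.
  K_1 = 834.8/280.6 = 2.97505, K_2 = 356.9/280.6 = 1.27192, K_3 = 90.9/280.6 = 0.32395
Iterate (Newton) starting at V/F = 0.5:
  V/F = 0.500: g = 0.2892, g' = -0.815 → V/F = 0.855
  V/F = 0.855: g = -0.0095, g' = -0.996 → V/F = 0.845
Converged at V/F = 0.845.
Compositions from xᵢ = zᵢ/(1+V/F(Kᵢ−1)), yᵢ = Kᵢxᵢ:
  1: x = 0.196, y = 0.584
  2: x = 0.164, y = 0.209
  3: x = 0.639, y = 0.207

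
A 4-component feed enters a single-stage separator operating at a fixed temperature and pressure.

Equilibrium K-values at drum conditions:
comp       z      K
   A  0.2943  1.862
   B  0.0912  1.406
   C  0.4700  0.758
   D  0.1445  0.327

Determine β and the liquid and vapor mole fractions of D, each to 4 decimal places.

β = 0.2652, x_D = 0.1759, y_D = 0.0575

Iterate (Newton) starting at β = 0.42:
  β = 0.4200: g = -0.04429, g' = -0.2901 → β = 0.2674
  β = 0.2674: g = -0.00062, g' = -0.2855 → β = 0.2652
Converged at β = 0.2652.
Compositions from xᵢ = zᵢ/(1+β(Kᵢ−1)), yᵢ = Kᵢxᵢ:
  A: x = 0.2395, y = 0.4460
  B: x = 0.0823, y = 0.1158
  C: x = 0.5022, y = 0.3807
  D: x = 0.1759, y = 0.0575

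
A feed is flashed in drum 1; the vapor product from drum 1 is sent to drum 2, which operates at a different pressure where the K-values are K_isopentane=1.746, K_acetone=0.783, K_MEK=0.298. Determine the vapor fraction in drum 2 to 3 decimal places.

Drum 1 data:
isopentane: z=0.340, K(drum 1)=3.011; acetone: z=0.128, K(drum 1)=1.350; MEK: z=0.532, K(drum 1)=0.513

V/F (drum 2) = 0.136

Drum 1:
Material balance + equilibrium reduce to Σ zᵢ(Kᵢ−1)/(1+ψ₁(Kᵢ−1)) = 0.
Feasibility: ΣzᵢKᵢ = 1.469, Σzᵢ/Kᵢ = 1.245 — both > 1, two phases present.
Iterate (Newton) starting at ψ₁ = 0.5:
  ψ₁ = 0.500: g = 0.0366, g' = -0.574 → ψ₁ = 0.564
  ψ₁ = 0.564: g = 0.0007, g' = -0.553 → ψ₁ = 0.565
Converged at ψ₁ = 0.565.
Drum-1 compositions:
  isopentane: x = 0.159, y = 0.479
  acetone: x = 0.107, y = 0.144
  MEK: x = 0.734, y = 0.377
Drum-2 feed = drum-1 vapor: z₂ = (0.4792, 0.1443, 0.3765).
Drum 2:
Newton–Raphson from ψ₂ = 0.5:
  ψ₂ = 0.500: g = -0.1820, g' = -0.591 → ψ₂ = 0.192
  ψ₂ = 0.192: g = -0.0254, g' = -0.459 → ψ₂ = 0.137
  ψ₂ = 0.137: g = -0.0002, g' = -0.454 → ψ₂ = 0.136
Converged at ψ₂ = 0.136.
  isopentane: x = 0.435, y = 0.760
  acetone: x = 0.149, y = 0.116
  MEK: x = 0.416, y = 0.124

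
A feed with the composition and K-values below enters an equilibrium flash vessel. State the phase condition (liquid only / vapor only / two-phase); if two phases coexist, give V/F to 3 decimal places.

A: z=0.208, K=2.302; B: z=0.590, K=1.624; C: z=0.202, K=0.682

ΣzᵢKᵢ = 1.575; Σzᵢ/Kᵢ = 0.750.
Since Σzᵢ/Kᵢ < 1 the mixture is above its dew point — single vapor phase.

vapor only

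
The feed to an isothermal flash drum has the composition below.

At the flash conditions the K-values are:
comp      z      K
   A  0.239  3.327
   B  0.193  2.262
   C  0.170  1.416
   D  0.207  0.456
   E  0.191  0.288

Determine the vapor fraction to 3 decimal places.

Newton–Raphson from ψ = 0.5:
  ψ = 0.500: g = 0.0991, g' = -0.761 → ψ = 0.630
  ψ = 0.630: g = -0.0008, g' = -0.787 → ψ = 0.629
Converged at ψ = 0.629.

ψ = 0.629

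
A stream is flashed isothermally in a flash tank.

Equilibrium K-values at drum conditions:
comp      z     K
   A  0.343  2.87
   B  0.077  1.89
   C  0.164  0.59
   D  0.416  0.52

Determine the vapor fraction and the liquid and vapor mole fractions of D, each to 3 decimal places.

ψ = 0.558, x_D = 0.568, y_D = 0.295

Let ψ = V/F and solve Σ zᵢ(Kᵢ−1)/(1+ψ(Kᵢ−1)) = 0.
Feasibility: ΣzᵢKᵢ = 1.443, Σzᵢ/Kᵢ = 1.238 — both > 1, two phases present.
Newton–Raphson from ψ = 0.5:
  ψ = 0.500: g = 0.0316, g' = -0.559 → ψ = 0.556
  ψ = 0.556: g = 0.0006, g' = -0.540 → ψ = 0.558
Converged at ψ = 0.558.
Compositions from xᵢ = zᵢ/(1+ψ(Kᵢ−1)), yᵢ = Kᵢxᵢ:
  A: x = 0.168, y = 0.482
  B: x = 0.051, y = 0.097
  C: x = 0.213, y = 0.125
  D: x = 0.568, y = 0.295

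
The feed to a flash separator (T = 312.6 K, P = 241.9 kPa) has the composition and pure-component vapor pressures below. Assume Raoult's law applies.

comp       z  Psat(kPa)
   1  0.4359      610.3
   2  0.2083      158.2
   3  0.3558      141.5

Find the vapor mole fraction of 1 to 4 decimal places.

y_1 = 0.5151

Raoult's law: Kᵢ = Pᵢˢᵃᵗ/P = Pᵢˢᵃᵗ/241.9.
  K_1 = 610.3/241.9 = 2.522943, K_2 = 158.2/241.9 = 0.653989, K_3 = 141.5/241.9 = 0.584952
Rachford–Rice: g(V/F) = Σ zᵢ(Kᵢ−1)/(1+V/F(Kᵢ−1)) = 0.
g(0) = ΣzᵢKᵢ − 1 = 0.4441 and g(1) = 1 − Σzᵢ/Kᵢ = -0.0995, so a root lies in (0, 1).
Newton iteration, V/F⁰ = 0.36:
  V/F = 0.3600: g = 0.17283, g' = -0.5390 → V/F = 0.6806
  V/F = 0.6806: g = 0.02587, g' = -0.4055 → V/F = 0.7444
  V/F = 0.7444: g = 0.00034, g' = -0.3957 → V/F = 0.7453
Converged at V/F = 0.7453.
Compositions from xᵢ = zᵢ/(1+V/F(Kᵢ−1)), yᵢ = Kᵢxᵢ:
  1: x = 0.2042, y = 0.5151
  2: x = 0.2807, y = 0.1836
  3: x = 0.5152, y = 0.3013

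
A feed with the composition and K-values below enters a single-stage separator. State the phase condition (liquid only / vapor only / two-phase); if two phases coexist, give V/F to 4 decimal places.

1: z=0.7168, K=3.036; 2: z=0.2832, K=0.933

vapor only

ΣzᵢKᵢ = 2.4404; Σzᵢ/Kᵢ = 0.5396.
Since Σzᵢ/Kᵢ < 1 the mixture is above its dew point — single vapor phase.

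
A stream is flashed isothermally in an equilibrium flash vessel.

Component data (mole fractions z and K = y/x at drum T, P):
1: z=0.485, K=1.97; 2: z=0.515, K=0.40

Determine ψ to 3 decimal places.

Rachford–Rice: g(ψ) = Σ zᵢ(Kᵢ−1)/(1+ψ(Kᵢ−1)) = 0.
Check two-phase: ΣzᵢKᵢ = 1.161 > 1 and Σzᵢ/Kᵢ = 1.534 > 1, so g(0) = 0.161 > 0 and g(1) = -0.534 < 0.
Binary case is linear: z₁(K₁−1)(1+ψ(K₂−1)) + z₂(K₂−1)(1+ψ(K₁−1)) = 0
⇒ ψ = [z₁(K₁−1)+z₂(K₂−1)] / [−(K₁−1)(K₂−1)] = 0.1614/0.5820 = 0.277

ψ = 0.277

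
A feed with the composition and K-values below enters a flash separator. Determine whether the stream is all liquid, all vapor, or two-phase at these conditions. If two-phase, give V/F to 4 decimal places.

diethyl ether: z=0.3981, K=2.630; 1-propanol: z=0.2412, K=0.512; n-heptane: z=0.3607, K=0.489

two-phase, V/F = 0.4240

ΣzᵢKᵢ = 1.3469; Σzᵢ/Kᵢ = 1.3601.
Both exceed 1, so a two-phase solution exists.
Rachford–Rice: g(ψ) = Σ zᵢ(Kᵢ−1)/(1+ψ(Kᵢ−1)) = 0.
Iterate (Newton) starting at ψ = 0.5:
  ψ = 0.5000: g = -0.04575, g' = -0.5915 → ψ = 0.4227
  ψ = 0.4227: g = 0.00082, g' = -0.6152 → ψ = 0.4240
Converged at ψ = 0.4240.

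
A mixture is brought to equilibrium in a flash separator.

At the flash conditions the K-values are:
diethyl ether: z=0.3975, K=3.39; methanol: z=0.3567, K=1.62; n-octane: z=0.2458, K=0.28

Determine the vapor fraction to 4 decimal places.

Newton iteration, ψ⁰ = 0.5:
  ψ = 0.5000: g = 0.32511, g' = -0.8623 → ψ = 0.8770
  ψ = 0.8770: g = -0.03013, g' = -1.2326 → ψ = 0.8526
  ψ = 0.8526: g = -0.00092, g' = -1.1594 → ψ = 0.8518
Converged at ψ = 0.8518.

ψ = 0.8518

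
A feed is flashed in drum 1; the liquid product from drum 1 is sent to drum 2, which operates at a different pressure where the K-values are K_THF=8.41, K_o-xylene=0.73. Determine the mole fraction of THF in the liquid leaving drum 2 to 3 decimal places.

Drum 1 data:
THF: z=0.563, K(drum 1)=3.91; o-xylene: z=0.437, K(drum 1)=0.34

x_THF (drum 2) = 0.035

Drum 1:
Material balance + equilibrium reduce to Σ zᵢ(Kᵢ−1)/(1+ψ₁(Kᵢ−1)) = 0.
Check two-phase: ΣzᵢKᵢ = 2.350 > 1 and Σzᵢ/Kᵢ = 1.429 > 1, so g(0) = 1.350 > 0 and g(1) = -0.429 < 0.
Binary case is linear: z₁(K₁−1)(1+ψ₁(K₂−1)) + z₂(K₂−1)(1+ψ₁(K₁−1)) = 0
⇒ ψ₁ = [z₁(K₁−1)+z₂(K₂−1)] / [−(K₁−1)(K₂−1)] = 1.3499/1.9206 = 0.703
Drum-1 compositions:
  THF: x = 0.185, y = 0.723
  o-xylene: x = 0.815, y = 0.277
Drum-2 feed = drum-1 liquid: z₂ = (0.1849, 0.8151).
Drum 2:
Material balance + equilibrium reduce to Σ zᵢ(Kᵢ−1)/(1+ψ₂(Kᵢ−1)) = 0.
Feasibility: ΣzᵢKᵢ = 2.150, Σzᵢ/Kᵢ = 1.139 — both > 1, two phases present.
Binary case is linear: z₁(K₁−1)(1+ψ₂(K₂−1)) + z₂(K₂−1)(1+ψ₂(K₁−1)) = 0
⇒ ψ₂ = [z₁(K₁−1)+z₂(K₂−1)] / [−(K₁−1)(K₂−1)] = 1.1498/2.0007 = 0.575
  THF: x = 0.035, y = 0.296
  o-xylene: x = 0.965, y = 0.704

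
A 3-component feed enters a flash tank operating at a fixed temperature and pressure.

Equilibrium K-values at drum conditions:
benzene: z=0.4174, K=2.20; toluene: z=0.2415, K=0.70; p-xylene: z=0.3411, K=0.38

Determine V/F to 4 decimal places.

V/F = 0.3531

Newton iteration, V/F⁰ = 0.68:
  V/F = 0.6800: g = -0.18084, g' = -0.6085 → V/F = 0.3828
  V/F = 0.3828: g = -0.01593, g' = -0.5354 → V/F = 0.3531
Converged at V/F = 0.3531.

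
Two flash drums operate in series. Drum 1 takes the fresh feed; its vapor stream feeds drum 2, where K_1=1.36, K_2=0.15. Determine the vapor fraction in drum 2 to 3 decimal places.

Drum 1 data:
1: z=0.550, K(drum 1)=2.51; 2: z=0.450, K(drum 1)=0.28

V/F (drum 2) = 0.427

Drum 1:
Newton–Raphson from ψ₁ = 0.5:
  ψ₁ = 0.500: g = -0.0330, g' = -0.977 → ψ₁ = 0.466
Converged at ψ₁ = 0.466.
Drum-1 compositions:
  1: x = 0.323, y = 0.810
  2: x = 0.677, y = 0.190
Drum-2 feed = drum-1 vapor: z₂ = (0.8104, 0.1896).
Drum 2:
Binary case is linear: z₁(K₁−1)(1+ψ₂(K₂−1)) + z₂(K₂−1)(1+ψ₂(K₁−1)) = 0
⇒ ψ₂ = [z₁(K₁−1)+z₂(K₂−1)] / [−(K₁−1)(K₂−1)] = 0.1306/0.3060 = 0.427
  1: x = 0.702, y = 0.955
  2: x = 0.298, y = 0.045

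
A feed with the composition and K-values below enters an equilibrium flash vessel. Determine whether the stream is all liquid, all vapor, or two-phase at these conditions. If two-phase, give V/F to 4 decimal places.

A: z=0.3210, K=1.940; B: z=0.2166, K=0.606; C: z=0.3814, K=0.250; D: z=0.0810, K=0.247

ΣzᵢKᵢ = 0.8694; Σzᵢ/Kᵢ = 2.3764.
Since ΣzᵢKᵢ < 1 the mixture is below its bubble point — single liquid phase.

all liquid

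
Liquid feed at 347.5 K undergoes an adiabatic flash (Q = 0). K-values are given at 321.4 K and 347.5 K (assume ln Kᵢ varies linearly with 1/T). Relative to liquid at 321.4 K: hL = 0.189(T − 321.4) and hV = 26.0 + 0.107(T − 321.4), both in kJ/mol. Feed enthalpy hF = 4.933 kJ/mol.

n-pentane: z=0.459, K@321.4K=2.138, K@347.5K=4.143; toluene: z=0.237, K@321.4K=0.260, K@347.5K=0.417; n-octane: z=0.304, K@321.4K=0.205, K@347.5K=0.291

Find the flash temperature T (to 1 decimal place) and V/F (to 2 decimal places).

Adiabatic flash: solve Rachford–Rice at each trial T, then check hF = ψ·hV(T) + (1−ψ)·hL(T).
  T = 321.4 K: K = (2.138, 0.260, 0.205), RR gives ψ = 0.120, H_out = 3.118 kJ/mol
  T = 347.5 K: K = (4.143, 0.417, 0.291), RR gives ψ = 0.527, H_out = 17.498 kJ/mol
  T = 334.4 K: K = (3.011, 0.332, 0.246), RR gives ψ = 0.371, H_out = 11.703 kJ/mol
  T = 327.9 K: K = (2.546, 0.295, 0.225), RR gives ψ = 0.266, H_out = 8.006 kJ/mol
  T = 324.6 K: K = (2.332, 0.277, 0.215), RR gives ψ = 0.199, H_out = 5.727 kJ/mol
  T = 323.0 K: K = (2.233, 0.268, 0.210), RR gives ψ = 0.162, H_out = 4.481 kJ/mol
Linear interpolation between T = 323.0 (H_out = 4.481) and T = 324.6 (H_out = 5.727) on hF = 4.933 gives T ≈ 323.6 K, at which ψ = 0.18.

T = 323.6 K, V/F = 0.18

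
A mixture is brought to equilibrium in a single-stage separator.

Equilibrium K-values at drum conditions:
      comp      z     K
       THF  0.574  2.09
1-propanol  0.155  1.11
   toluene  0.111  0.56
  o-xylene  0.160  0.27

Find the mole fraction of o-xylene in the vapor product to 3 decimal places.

Newton–Raphson from ψ = 0.3:
  ψ = 0.300: g = 0.2822, g' = -0.557 → ψ = 0.806
  ψ = 0.806: g = -0.0109, g' = -0.750 → ψ = 0.792
  ψ = 0.792: g = -0.0002, g' = -0.727 → ψ = 0.791
Converged at ψ = 0.791.
Compositions from xᵢ = zᵢ/(1+ψ(Kᵢ−1)), yᵢ = Kᵢxᵢ:
  THF: x = 0.308, y = 0.644
  1-propanol: x = 0.143, y = 0.158
  toluene: x = 0.170, y = 0.095
  o-xylene: x = 0.379, y = 0.102

y_o-xylene = 0.102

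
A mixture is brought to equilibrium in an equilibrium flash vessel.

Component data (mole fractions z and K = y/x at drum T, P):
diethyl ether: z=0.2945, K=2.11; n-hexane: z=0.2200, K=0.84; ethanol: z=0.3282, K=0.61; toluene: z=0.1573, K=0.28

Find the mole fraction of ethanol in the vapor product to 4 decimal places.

y_ethanol = 0.2089

Iterate (Newton) starting at ψ = 0.5:
  ψ = 0.5000: g = -0.16401, g' = -0.4328 → ψ = 0.1211
  ψ = 0.1211: g = -0.00615, g' = -0.4407 → ψ = 0.1071
  ψ = 0.1071: g = 0.00004, g' = -0.4458 → ψ = 0.1072
Converged at ψ = 0.1072.
Compositions from xᵢ = zᵢ/(1+ψ(Kᵢ−1)), yᵢ = Kᵢxᵢ:
  diethyl ether: x = 0.2632, y = 0.5553
  n-hexane: x = 0.2238, y = 0.1880
  ethanol: x = 0.3425, y = 0.2089
  toluene: x = 0.1705, y = 0.0477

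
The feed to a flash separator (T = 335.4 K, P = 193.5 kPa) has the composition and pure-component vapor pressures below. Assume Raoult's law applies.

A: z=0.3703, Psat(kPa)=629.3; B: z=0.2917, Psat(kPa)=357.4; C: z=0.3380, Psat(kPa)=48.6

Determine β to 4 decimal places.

β = 0.6542

Raoult's law: Kᵢ = Pᵢˢᵃᵗ/P = Pᵢˢᵃᵗ/193.5.
  K_A = 629.3/193.5 = 3.252196, K_B = 357.4/193.5 = 1.847028, K_C = 48.6/193.5 = 0.251163
Newton iteration, β⁰ = 0.5:
  β = 0.5000: g = 0.16124, g' = -1.0031 → β = 0.6607
  β = 0.6607: g = -0.00738, g' = -1.1320 → β = 0.6542
Converged at β = 0.6542.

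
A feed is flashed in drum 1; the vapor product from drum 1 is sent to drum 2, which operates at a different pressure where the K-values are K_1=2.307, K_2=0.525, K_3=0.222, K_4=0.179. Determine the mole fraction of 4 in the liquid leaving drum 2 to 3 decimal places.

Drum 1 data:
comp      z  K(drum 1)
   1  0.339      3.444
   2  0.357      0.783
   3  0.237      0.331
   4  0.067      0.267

x_4 (drum 2) = 0.052

Drum 1:
Material balance + equilibrium reduce to Σ zᵢ(Kᵢ−1)/(1+ψ₁(Kᵢ−1)) = 0.
g(0) = ΣzᵢKᵢ − 1 = 0.543 and g(1) = 1 − Σzᵢ/Kᵢ = -0.521, so a root lies in (0, 1).
Iterate (Newton) starting at ψ₁ = 0.6:
  ψ₁ = 0.600: g = -0.1057, g' = -0.766 → ψ₁ = 0.462
  ψ₁ = 0.462: g = -0.0007, g' = -0.772 → ψ₁ = 0.461
Converged at ψ₁ = 0.461.
Drum-1 compositions:
  1: x = 0.159, y = 0.549
  2: x = 0.397, y = 0.311
  3: x = 0.343, y = 0.113
  4: x = 0.101, y = 0.027
Drum-2 feed = drum-1 vapor: z₂ = (0.5489, 0.3106, 0.1134, 0.0270).
Drum 2:
Material balance + equilibrium reduce to Σ zᵢ(Kᵢ−1)/(1+ψ₂(Kᵢ−1)) = 0.
Check two-phase: ΣzᵢKᵢ = 1.459 > 1 and Σzᵢ/Kᵢ = 1.492 > 1, so g(0) = 0.459 > 0 and g(1) = -0.492 < 0.
Newton–Raphson from ψ₂ = 0.38:
  ψ₂ = 0.380: g = 0.1418, g' = -0.700 → ψ₂ = 0.583
  ψ₂ = 0.583: g = -0.0006, g' = -0.733 → ψ₂ = 0.582
Converged at ψ₂ = 0.582.
  1: x = 0.312, y = 0.719
  2: x = 0.429, y = 0.225
  3: x = 0.207, y = 0.046
  4: x = 0.052, y = 0.009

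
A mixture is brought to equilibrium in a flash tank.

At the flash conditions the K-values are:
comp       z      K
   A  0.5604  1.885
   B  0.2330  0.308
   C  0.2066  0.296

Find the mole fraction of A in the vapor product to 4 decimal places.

y_A = 0.8309

Rachford–Rice: g(ψ) = Σ zᵢ(Kᵢ−1)/(1+ψ(Kᵢ−1)) = 0.
g(0) = ΣzᵢKᵢ − 1 = 0.1893 and g(1) = 1 − Σzᵢ/Kᵢ = -0.7518, so a root lies in (0, 1).
Newton–Raphson from ψ = 0.53:
  ψ = 0.5300: g = -0.14904, g' = -0.7422 → ψ = 0.3292
  ψ = 0.3292: g = -0.01406, g' = -0.6238 → ψ = 0.3067
  ψ = 0.3067: g = -0.00007, g' = -0.6179 → ψ = 0.3065
Converged at ψ = 0.3065.
Compositions from xᵢ = zᵢ/(1+ψ(Kᵢ−1)), yᵢ = Kᵢxᵢ:
  A: x = 0.4408, y = 0.8309
  B: x = 0.2957, y = 0.0911
  C: x = 0.2635, y = 0.0780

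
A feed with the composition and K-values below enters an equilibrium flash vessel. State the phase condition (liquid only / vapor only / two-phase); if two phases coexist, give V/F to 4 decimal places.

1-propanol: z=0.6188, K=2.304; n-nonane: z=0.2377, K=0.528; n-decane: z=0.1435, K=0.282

ΣzᵢKᵢ = 1.5917; Σzᵢ/Kᵢ = 1.2276.
Both exceed 1, so a two-phase solution exists.
Material balance + equilibrium reduce to Σ zᵢ(Kᵢ−1)/(1+ψ(Kᵢ−1)) = 0.
Newton iteration, ψ⁰ = 0.49:
  ψ = 0.4900: g = 0.18743, g' = -0.6574 → ψ = 0.7751
  ψ = 0.7751: g = -0.00794, g' = -0.7681 → ψ = 0.7648
  ψ = 0.7648: g = -0.00006, g' = -0.7573 → ψ = 0.7647
Converged at ψ = 0.7647.

two-phase, V/F = 0.7647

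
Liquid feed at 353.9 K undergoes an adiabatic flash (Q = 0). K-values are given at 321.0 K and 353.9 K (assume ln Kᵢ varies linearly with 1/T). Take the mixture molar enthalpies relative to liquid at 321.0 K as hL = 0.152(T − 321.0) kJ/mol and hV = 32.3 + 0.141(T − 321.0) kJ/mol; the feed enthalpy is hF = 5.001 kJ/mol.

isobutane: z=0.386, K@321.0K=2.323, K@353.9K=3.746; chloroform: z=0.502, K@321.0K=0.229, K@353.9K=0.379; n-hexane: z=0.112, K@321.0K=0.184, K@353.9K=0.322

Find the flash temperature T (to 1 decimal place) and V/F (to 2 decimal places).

Adiabatic flash: solve Rachford–Rice at each trial T, then check hF = ψ·hV(T) + (1−ψ)·hL(T).
  T = 321.0 K: K = (2.323, 0.229, 0.184), RR gives ψ = 0.031, H_out = 1.010 kJ/mol
  T = 353.9 K: K = (3.746, 0.379, 0.322), RR gives ψ = 0.387, H_out = 17.377 kJ/mol
  T = 337.4 K: K = (2.982, 0.298, 0.247), RR gives ψ = 0.233, H_out = 9.970 kJ/mol
  T = 329.2 K: K = (2.640, 0.262, 0.214), RR gives ψ = 0.143, H_out = 5.838 kJ/mol
  T = 325.1 K: K = (2.479, 0.245, 0.199), RR gives ψ = 0.090, H_out = 3.539 kJ/mol
  T = 327.1 K: K = (2.557, 0.253, 0.206), RR gives ψ = 0.117, H_out = 4.685 kJ/mol
Linear interpolation between T = 327.1 (H_out = 4.685) and T = 329.2 (H_out = 5.838) on hF = 5.001 gives T ≈ 327.7 K, at which ψ = 0.12.

T = 327.7 K, V/F = 0.12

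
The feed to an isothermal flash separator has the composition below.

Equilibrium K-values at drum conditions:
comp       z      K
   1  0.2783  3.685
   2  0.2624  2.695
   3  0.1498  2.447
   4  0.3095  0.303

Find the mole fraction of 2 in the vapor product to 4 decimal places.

Let ψ = V/F and solve Σ zᵢ(Kᵢ−1)/(1+ψ(Kᵢ−1)) = 0.
g(0) = ΣzᵢKᵢ − 1 = 1.1930 and g(1) = 1 − Σzᵢ/Kᵢ = -0.2556, so a root lies in (0, 1).
Newton iteration, ψ⁰ = 0.5:
  ψ = 0.5000: g = 0.35438, g' = -1.0463 → ψ = 0.8387
  ψ = 0.8387: g = -0.00789, g' = -1.2535 → ψ = 0.8324
Converged at ψ = 0.8324.
Compositions from xᵢ = zᵢ/(1+ψ(Kᵢ−1)), yᵢ = Kᵢxᵢ:
  1: x = 0.0860, y = 0.3170
  2: x = 0.1088, y = 0.2933
  3: x = 0.0680, y = 0.1663
  4: x = 0.7372, y = 0.2234

y_2 = 0.2933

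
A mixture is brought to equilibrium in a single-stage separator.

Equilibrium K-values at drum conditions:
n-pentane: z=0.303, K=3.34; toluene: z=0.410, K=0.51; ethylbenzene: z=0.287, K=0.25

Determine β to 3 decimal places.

Rachford–Rice: g(β) = Σ zᵢ(Kᵢ−1)/(1+β(Kᵢ−1)) = 0.
g(0) = ΣzᵢKᵢ − 1 = 0.293 and g(1) = 1 − Σzᵢ/Kᵢ = -1.043, so a root lies in (0, 1).
Newton–Raphson from β = 0.5:
  β = 0.500: g = -0.2838, g' = -0.938 → β = 0.198
  β = 0.198: g = 0.0097, g' = -1.119 → β = 0.206
Converged at β = 0.206.

β = 0.206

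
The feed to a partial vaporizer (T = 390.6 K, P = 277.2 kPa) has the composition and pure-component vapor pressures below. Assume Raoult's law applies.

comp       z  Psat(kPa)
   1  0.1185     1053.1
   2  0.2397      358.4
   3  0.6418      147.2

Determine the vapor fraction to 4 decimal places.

ψ = 0.1160

Raoult's law: Kᵢ = Pᵢˢᵃᵗ/P = Pᵢˢᵃᵗ/277.2.
  K_1 = 1053.1/277.2 = 3.799062, K_2 = 358.4/277.2 = 1.292929, K_3 = 147.2/277.2 = 0.531025
Iterate (Newton) starting at ψ = 0.5:
  ψ = 0.5000: g = -0.19371, g' = -0.4178 → ψ = 0.0363
  ψ = 0.0363: g = 0.06435, g' = -0.9312 → ψ = 0.1054
  ψ = 0.1054: g = 0.00758, g' = -0.7291 → ψ = 0.1158
  ψ = 0.1158: g = 0.00012, g' = -0.7065 → ψ = 0.1160
Converged at ψ = 0.1160.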